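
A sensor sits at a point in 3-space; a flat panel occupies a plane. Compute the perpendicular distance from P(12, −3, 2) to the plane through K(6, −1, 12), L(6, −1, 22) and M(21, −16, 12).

KL = (0, 0, 10) and KM = (15, −15, 0), so a normal is n = KL × KM = (150, 150, 0).
n = (150, 150, 0); n·P − 750 = 600; |n| = 150√2; distance = 600/(150√2) = 2√2.

2√2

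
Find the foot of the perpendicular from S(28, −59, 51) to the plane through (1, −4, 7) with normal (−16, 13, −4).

The perpendicular from S has direction n = (−16, 13, −4): r = (28, −59, 51) + λ(−16, 13, −4).
Substitute into the plane: n·(S + λn) = -96 gives -1419 + 441λ = -96, so λ = 3.
Foot = (28, −59, 51) + 3·(−16, 13, −4) = (−20, −20, 39).

(-20, -20, 39)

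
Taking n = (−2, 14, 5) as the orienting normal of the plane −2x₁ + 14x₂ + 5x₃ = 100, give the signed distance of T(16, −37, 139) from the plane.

3

n·T − 100 = 45.
|n| = 15, so the signed distance is 45/15 = 3.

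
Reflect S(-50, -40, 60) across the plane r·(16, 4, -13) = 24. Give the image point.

(78, -8, -44)

n = (16, 4, -13), |n|² = 441, n·S − 24 = -1764, so t = -1764/441 = -4.
Foot F = S − (-4)·n = (14, -24, 8); the reflection is 2F − S = (78, -8, -44).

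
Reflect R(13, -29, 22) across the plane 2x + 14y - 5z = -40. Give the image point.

(21, 27, 2)

n = (2, 14, -5), |n|² = 225, n·R − (-40) = -450, so t = -450/225 = -2.
Foot F = R − (-2)·n = (17, -1, 12); the reflection is 2F − R = (21, 27, 2).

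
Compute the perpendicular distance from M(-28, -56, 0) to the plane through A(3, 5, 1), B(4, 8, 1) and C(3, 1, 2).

AB = (1, 3, 0) and AC = (0, -4, 1), so a normal is n = AB × AC = (3, -1, -4).
n = (3, -1, -4); n·P − 0 = -28; |n| = √26; distance = 28/√26.

28/√26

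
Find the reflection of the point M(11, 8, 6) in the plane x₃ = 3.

(11, 8, 0)

With n = (0, 0, 1), the signed offset is (n·M − 3)/|n|² = 3/1 = 3.
M' = M − 2t·n = (11, 8, 6) − 6·(0, 0, 1) = (11, 8, 0).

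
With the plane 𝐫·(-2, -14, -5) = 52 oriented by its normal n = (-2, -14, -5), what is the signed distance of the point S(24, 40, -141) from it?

3

n·S − 52 = 45.
|n| = 15, so the signed distance is 45/15 = 3.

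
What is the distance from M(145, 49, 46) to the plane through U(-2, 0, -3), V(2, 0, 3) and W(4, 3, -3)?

UV = (4, 0, 6) and UW = (6, 3, 0), so a normal is n = UV × UW = (-18, 36, 12).
d = |(-18)·145 + 36·49 + 12·46 − 0| / √(324 + 1296 + 144) = |-294| / 42 = 7.

7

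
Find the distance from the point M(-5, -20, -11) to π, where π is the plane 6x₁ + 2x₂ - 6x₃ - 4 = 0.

Normal vector n = (6, 2, -6), and n·(-5, -20, -11) - 4 = -8.
|n| = √(36 + 4 + 36) = 2√19, so the distance is |-8|/(2√19) = 4√19/19.

4/√19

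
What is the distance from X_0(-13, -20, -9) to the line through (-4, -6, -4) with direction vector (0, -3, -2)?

Direction vector d = (0, -3, -2).
AP = (-9, -14, -5), and AP × d = (13, -18, 27).
|AP × d|² = 1222 and |d|² = 13, so the distance is √(1222/13) = √94.

√94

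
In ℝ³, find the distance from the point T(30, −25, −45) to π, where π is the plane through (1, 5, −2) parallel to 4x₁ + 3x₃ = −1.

13/5

Parallel planes share the normal n = (4, 0, 3); since (1, 5, −2) lies on the plane, its equation is 4x₁ + 3x₃ = -2.
Then n·(30, −25, −45) − (−2) = −13.
|n| = √(16 + 0 + 9) = 5, so the distance is |-13|/5 = 13/5.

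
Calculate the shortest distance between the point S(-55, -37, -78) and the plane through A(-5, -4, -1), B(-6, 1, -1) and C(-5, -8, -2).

25/√42

AB = (-1, 5, 0) and AC = (0, -4, -1), so a normal is n = AB × AC = (-5, -1, 4).
Then n·(-55, -37, -78) - 25 = -25.
|n| = √(25 + 1 + 16) = √42, so the distance is |-25|/√42 = 25√42/42.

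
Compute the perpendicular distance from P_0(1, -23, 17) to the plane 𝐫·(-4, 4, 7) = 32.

n = (-4, 4, 7); n·P − 32 = -9; |n| = 9; distance = 9/9 = 1.

1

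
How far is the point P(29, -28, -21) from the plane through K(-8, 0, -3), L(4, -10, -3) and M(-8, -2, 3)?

19√65/65

KL = (12, -10, 0) and KM = (0, -2, 6), so a normal is n = KL × KM = (-60, -72, -24).
Then n·(29, -28, -21) - 552 = 228.
|n| = √(3600 + 5184 + 576) = 12√65, so the distance is |228|/(12√65) = 19/√65.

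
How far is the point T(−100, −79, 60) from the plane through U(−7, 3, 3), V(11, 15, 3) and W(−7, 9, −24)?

6

UV = (18, 12, 0) and UW = (0, 6, −27), so a normal is n = UV × UW = (−324, 486, 108).
Then n·(−100, −79, 60) − 4050 = −3564.
|n| = √(104976 + 236196 + 11664) = 594, so the distance is |-3564|/594 = 6.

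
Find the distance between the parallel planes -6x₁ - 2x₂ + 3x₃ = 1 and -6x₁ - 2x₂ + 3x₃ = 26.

25/7

Both planes have normal n = (-6, -2, 3), |n| = 7. Any point on the first plane is at distance |26 − 1|/|n| = 25/7 from the second.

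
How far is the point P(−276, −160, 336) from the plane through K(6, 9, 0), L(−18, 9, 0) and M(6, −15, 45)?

KL = (−24, 0, 0) and KM = (0, −24, 45), so a normal is n = KL × KM = (0, 1080, 576).
n = (0, 1080, 576); n·P − 9720 = 11016; |n| = 1224; distance = 11016/1224 = 9.

9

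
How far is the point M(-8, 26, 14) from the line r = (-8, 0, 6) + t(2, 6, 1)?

Direction vector d = (2, 6, 1).
AP = (0, 26, 8); AP·d = 164, |AP|² = 740, |d|² = 41.
distance² = |AP|² − (AP·d)²/|d|² = 740 − 26896/41 = 84, so the distance is 2√21.

2√21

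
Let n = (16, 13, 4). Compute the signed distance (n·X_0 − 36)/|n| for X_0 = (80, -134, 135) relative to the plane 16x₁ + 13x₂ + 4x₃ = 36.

n·X_0 − 36 = 42.
|n| = 21, so the signed distance is 42/21 = 2.

2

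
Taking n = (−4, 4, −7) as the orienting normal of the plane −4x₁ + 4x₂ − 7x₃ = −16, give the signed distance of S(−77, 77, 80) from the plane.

8

n·S − (-16) = 72.
|n| = 9, so the signed distance is 72/9 = 8.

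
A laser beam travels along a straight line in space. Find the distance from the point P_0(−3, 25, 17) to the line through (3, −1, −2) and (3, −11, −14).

√97

A direction vector is d = (0, −10, −12).
AP = (−6, 26, 19), and AP × d = (−122, −72, 60).
|AP × d|² = 23668 and |d|² = 244, so the distance is √(23668/244) = √97.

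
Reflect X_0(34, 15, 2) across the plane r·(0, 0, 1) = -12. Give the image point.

(34, 15, -26)

n = (0, 0, 1), |n|² = 1, n·X_0 − (-12) = 14, so t = 14/1 = 14.
Foot F = X_0 − 14·n = (34, 15, -12); the reflection is 2F − X_0 = (34, 15, -26).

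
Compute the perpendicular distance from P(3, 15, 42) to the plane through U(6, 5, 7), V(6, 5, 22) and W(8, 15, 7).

25/√26

UV = (0, 0, 15) and UW = (2, 10, 0), so a normal is n = UV × UW = (-150, 30, 0).
n = (-150, 30, 0); n·P − (-750) = 750; |n| = 30√26; distance = 750/(30√26) = 25/√26.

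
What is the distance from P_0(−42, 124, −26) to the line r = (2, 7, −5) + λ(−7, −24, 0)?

3√674

Direction vector d = (−7, −24, 0).
AP = (−44, 117, −21); AP·d = -2500, |AP|² = 16066, |d|² = 625.
distance² = |AP|² − (AP·d)²/|d|² = 16066 − 6250000/625 = 6066, so the distance is 3√674.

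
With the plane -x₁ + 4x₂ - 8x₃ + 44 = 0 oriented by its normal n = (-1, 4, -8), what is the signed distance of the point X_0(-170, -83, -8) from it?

-6

n·X_0 − (-44) = -54.
|n| = 9, so the signed distance is -54/9 = -6.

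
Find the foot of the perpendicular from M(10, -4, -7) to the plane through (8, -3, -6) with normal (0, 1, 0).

(10, -3, -7)

n = (0, 1, 0), |n|² = 1, and n·M − (-3) = -1.
t = -1/1 = -1, so the foot is M − t·n = (10, -4, -7) − (-1)·(0, 1, 0) = (10, -3, -7).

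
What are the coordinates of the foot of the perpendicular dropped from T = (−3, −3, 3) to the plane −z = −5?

The perpendicular from T has direction n = (0, 0, −1): r = (−3, −3, 3) + t(0, 0, −1).
Substitute into the plane: n·(T + tn) = -5 gives -3 + 1t = -5, so t = -2.
Foot = (−3, −3, 3) + (-2)·(0, 0, −1) = (−3, −3, 5).

(-3, -3, 5)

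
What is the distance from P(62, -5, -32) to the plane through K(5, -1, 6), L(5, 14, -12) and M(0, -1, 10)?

2√77/11

KL = (0, 15, -18) and KM = (-5, 0, 4), so a normal is n = KL × KM = (60, 90, 75).
n = (60, 90, 75); n·P − 660 = 210; |n| = 15√77; distance = 210/(15√77) = 2√77/11.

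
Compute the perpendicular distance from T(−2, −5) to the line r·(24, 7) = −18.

13/5

d = |24·(-2) + 7·(-5) − (-18)| / √(576 + 49) = |-65|/25 = 13/5.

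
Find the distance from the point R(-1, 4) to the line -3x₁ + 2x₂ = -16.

d = |(-3)·(-1) + 2·4 − (-16)| / √(9 + 4) = |27|/√13 = 27√13/13.

27√13/13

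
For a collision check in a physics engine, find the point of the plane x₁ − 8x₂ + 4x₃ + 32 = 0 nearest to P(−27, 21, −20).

(-24, -3, -8)

The perpendicular from P has direction n = (1, −8, 4): r = (−27, 21, −20) + t(1, −8, 4).
Substitute into the plane: n·(P + tn) = -32 gives -275 + 81t = -32, so t = 3.
Foot = (−27, 21, −20) + 3·(1, −8, 4) = (−24, −3, −8).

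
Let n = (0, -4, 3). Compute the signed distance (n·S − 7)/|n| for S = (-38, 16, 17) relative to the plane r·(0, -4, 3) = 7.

n·S − 7 = -20.
|n| = 5, so the signed distance is -20/5 = -4.

-4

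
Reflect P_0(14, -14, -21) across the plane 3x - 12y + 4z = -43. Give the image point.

n = (3, -12, 4), |n|² = 169, n·P_0 − (-43) = 169, so t = 169/169 = 1.
Foot F = P_0 − 1·n = (11, -2, -25); the reflection is 2F − P_0 = (8, 10, -29).

(8, 10, -29)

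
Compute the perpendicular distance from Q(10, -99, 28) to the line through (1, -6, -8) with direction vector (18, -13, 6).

9√65

Direction vector d = (18, -13, 6).
AP = (9, -93, 36); AP·d = 1587, |AP|² = 10026, |d|² = 529.
distance² = |AP|² − (AP·d)²/|d|² = 10026 − 2518569/529 = 5265, so the distance is 9√65.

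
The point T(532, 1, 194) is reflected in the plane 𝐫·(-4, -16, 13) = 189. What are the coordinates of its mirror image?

(3748/7, 103/7, 1280/7)

n = (-4, -16, 13), |n|² = 441, n·T − 189 = 189, so t = 189/441 = 3/7.
Foot F = T − (3/7)·n = (3736/7, 55/7, 1319/7); the reflection is 2F − T = (3748/7, 103/7, 1280/7).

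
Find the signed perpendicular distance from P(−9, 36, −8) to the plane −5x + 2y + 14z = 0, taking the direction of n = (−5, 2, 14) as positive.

n·P − 0 = 5.
|n| = 15, so the signed distance is 5/15 = 1/3.

1/3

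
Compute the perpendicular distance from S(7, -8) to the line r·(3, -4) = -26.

The normal to the line is n = (3, -4) with |n| = 5.
|n·S − (-26)| = |53 − (-26)| = 79, so the distance is 79/5.

79/5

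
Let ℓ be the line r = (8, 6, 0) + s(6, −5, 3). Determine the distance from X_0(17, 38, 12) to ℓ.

Direction vector d = (6, −5, 3).
AP = (9, 32, 12); AP·d = -70, |AP|² = 1249, |d|² = 70.
distance² = |AP|² − (AP·d)²/|d|² = 1249 − 4900/70 = 1179, so the distance is 3√131.

3√131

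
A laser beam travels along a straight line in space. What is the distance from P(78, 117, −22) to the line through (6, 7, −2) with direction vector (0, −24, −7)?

2√1921

Direction vector d = (0, −24, −7).
AP = (72, 110, −20); AP·d = -2500, |AP|² = 17684, |d|² = 625.
distance² = |AP|² − (AP·d)²/|d|² = 17684 − 6250000/625 = 7684, so the distance is 2√1921.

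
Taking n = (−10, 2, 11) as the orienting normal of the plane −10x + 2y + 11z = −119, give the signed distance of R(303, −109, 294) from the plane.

n·R − (-119) = 105.
|n| = 15, so the signed distance is 105/15 = 7.

7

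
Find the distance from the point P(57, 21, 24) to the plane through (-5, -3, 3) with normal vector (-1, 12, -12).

26/17

The plane has equation n·(r − (-5, -3, 3)) = 0, i.e. n·r = -67.
Then n·(57, 21, 24) - (-67) = -26.
|n| = √(1 + 144 + 144) = 17, so the distance is |-26|/17 = 26/17.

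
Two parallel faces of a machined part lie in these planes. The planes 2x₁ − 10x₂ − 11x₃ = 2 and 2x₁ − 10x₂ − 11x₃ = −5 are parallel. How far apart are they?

7/15

Both planes have normal n = (2, −10, −11), |n| = 15. Any point on the first plane is at distance |(-5) − 2|/|n| = 7/15 from the second.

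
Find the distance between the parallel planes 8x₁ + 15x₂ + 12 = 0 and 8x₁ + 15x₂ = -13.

1/17

Both planes have normal n = (8, 15, 0), |n| = 17. Any point on the first plane is at distance |(-13) − (-12)|/|n| = 1/17 from the second.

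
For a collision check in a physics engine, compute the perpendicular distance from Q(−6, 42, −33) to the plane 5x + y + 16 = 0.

n = (5, 1, 0); n·P − (-16) = 28; |n| = √26; distance = 28/√26 = 14√26/13.

14√26/13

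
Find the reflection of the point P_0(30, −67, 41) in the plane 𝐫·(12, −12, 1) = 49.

n = (12, −12, 1), |n|² = 289, n·P_0 − 49 = 1156, so t = 1156/289 = 4.
Foot F = P_0 − 4·n = (−18, −19, 37); the reflection is 2F − P_0 = (−66, 29, 33).

(-66, 29, 33)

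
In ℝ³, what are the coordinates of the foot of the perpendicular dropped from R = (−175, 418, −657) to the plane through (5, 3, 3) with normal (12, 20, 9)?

The perpendicular from R has direction n = (12, 20, 9): r = (−175, 418, −657) + t(12, 20, 9).
Substitute into the plane: n·(R + tn) = 147 gives 347 + 625t = 147, so t = -8/25.
Foot = (−175, 418, −657) + (-8/25)·(12, 20, 9) = (−4471/25, 2058/5, −16497/25).

(-4471/25, 2058/5, -16497/25)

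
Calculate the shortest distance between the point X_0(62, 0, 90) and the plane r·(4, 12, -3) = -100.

d = |4·62 + 12·0 + (-3)·90 − (-100)| / √(16 + 144 + 9) = |78| / 13 = 6.

6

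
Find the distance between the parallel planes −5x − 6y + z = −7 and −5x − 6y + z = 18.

Both planes have normal n = (−5, −6, 1), |n| = √62. Any point on the first plane is at distance |18 − (-7)|/|n| = 25/√62 from the second.

25/√62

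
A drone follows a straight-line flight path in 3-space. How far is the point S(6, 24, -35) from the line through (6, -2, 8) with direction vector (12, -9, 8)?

Direction vector d = (12, -9, 8).
AP = (0, 26, -43); AP·d = -578, |AP|² = 2525, |d|² = 289.
distance² = |AP|² − (AP·d)²/|d|² = 2525 − 334084/289 = 1369, so the distance is 37.

37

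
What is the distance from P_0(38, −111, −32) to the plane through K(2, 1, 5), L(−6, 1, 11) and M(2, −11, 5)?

KL = (−8, 0, 6) and KM = (0, −12, 0), so a normal is n = KL × KM = (72, 0, 96).
n = (72, 0, 96); n·P − 624 = -960; |n| = 120; distance = 960/120 = 8.

8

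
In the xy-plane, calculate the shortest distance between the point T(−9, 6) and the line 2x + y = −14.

2√5/5

The normal to the line is n = (2, 1) with |n| = √5.
|n·T − (-14)| = |-12 − (-14)| = 2, so the distance is 2/√5 = 2√5/5.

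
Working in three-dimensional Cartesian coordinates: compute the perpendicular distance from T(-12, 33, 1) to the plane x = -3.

Normal vector n = (1, 0, 0), and n·(-12, 33, 1) - (-3) = -9.
|n| = √(1 + 0 + 0) = 1, so the distance is |-9|/1 = 9.

9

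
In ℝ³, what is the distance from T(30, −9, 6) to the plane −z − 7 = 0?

13

Normal vector n = (0, 0, −1), and n·(30, −9, 6) − 7 = −13.
|n| = √(0 + 0 + 1) = 1, so the distance is |-13|/1 = 13.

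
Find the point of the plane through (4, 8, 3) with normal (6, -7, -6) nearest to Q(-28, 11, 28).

(-10, -10, 10)

The perpendicular from Q has direction n = (6, -7, -6): r = (-28, 11, 28) + t(6, -7, -6).
Substitute into the plane: n·(Q + tn) = -50 gives -413 + 121t = -50, so t = 3.
Foot = (-28, 11, 28) + 3·(6, -7, -6) = (-10, -10, 10).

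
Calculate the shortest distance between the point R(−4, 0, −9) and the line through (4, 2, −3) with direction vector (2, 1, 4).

2√5

Direction vector d = (2, 1, 4).
AP = (−8, −2, −6), and AP × d = (−2, 20, −4).
|AP × d|² = 420 and |d|² = 21, so the distance is √(420/21) = √20 = 2√5.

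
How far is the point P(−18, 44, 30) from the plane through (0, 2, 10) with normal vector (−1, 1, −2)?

The plane has equation n·(r − (0, 2, 10)) = 0, i.e. n·r = -18.
Then n·(−18, 44, 30) − (−18) = 20.
|n| = √(1 + 1 + 4) = √6, so the distance is |20|/√6 = 10√6/3.

10√6/3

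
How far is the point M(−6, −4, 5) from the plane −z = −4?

d = |(-1)·5 − (-4)| / √(0 + 0 + 1) = |-1| / 1 = 1.

1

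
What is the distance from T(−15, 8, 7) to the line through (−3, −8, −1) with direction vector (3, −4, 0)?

8

Direction vector d = (3, −4, 0).
AP = (−12, 16, 8); AP·d = -100, |AP|² = 464, |d|² = 25.
distance² = |AP|² − (AP·d)²/|d|² = 464 − 10000/25 = 64, so the distance is 8.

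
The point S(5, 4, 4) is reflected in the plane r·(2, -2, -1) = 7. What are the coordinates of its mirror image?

With n = (2, -2, -1), the signed offset is (n·S − 7)/|n|² = -9/9 = -1.
S' = S − 2t·n = (5, 4, 4) − (-2)·(2, -2, -1) = (9, 0, 2).

(9, 0, 2)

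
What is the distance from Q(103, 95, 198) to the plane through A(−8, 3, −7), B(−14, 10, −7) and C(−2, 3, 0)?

9

AB = (−6, 7, 0) and AC = (6, 0, 7), so a normal is n = AB × AC = (49, 42, −42).
n = (49, 42, −42); n·P − 28 = 693; |n| = 77; distance = 693/77 = 9.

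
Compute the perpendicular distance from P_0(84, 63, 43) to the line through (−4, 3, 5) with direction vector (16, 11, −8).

2√1433

Direction vector d = (16, 11, −8).
AP = (88, 60, 38), and AP × d = (−898, 1312, 8).
|AP × d|² = 2527812 and |d|² = 441, so the distance is √(2527812/441) = √5732 = 2√1433.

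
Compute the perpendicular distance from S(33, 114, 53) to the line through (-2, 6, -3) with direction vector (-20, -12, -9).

Direction vector d = (-20, -12, -9).
AP = (35, 108, 56); AP·d = -2500, |AP|² = 16025, |d|² = 625.
distance² = |AP|² − (AP·d)²/|d|² = 16025 − 6250000/625 = 6025, so the distance is 5√241.

5√241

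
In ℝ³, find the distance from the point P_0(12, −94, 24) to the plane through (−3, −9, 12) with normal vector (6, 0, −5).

The plane has equation n·(r − (−3, −9, 12)) = 0, i.e. n·r = -78.
n = (6, 0, −5); n·P − (-78) = 30; |n| = √61; distance = 30/√61.

30√61/61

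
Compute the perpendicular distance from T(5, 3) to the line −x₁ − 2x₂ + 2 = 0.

9√5/5

d = |(-1)·5 + (-2)·3 − (-2)| / √(1 + 4) = |-9|/√5 = 9/√5.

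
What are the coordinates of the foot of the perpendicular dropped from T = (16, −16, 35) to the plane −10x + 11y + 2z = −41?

The perpendicular from T has direction n = (−10, 11, 2): r = (16, −16, 35) + t(−10, 11, 2).
Substitute into the plane: n·(T + tn) = -41 gives -266 + 225t = -41, so t = 1.
Foot = (16, −16, 35) + 1·(−10, 11, 2) = (6, −5, 37).

(6, -5, 37)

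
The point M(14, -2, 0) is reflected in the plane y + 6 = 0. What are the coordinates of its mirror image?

(14, -10, 0)

n = (0, 1, 0), |n|² = 1, n·M − (-6) = 4, so t = 4/1 = 4.
Foot F = M − 4·n = (14, -6, 0); the reflection is 2F − M = (14, -10, 0).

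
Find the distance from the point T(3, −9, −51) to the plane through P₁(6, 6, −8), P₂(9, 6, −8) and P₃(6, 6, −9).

P₁P₂ = (3, 0, 0) and P₁P₃ = (0, 0, −1), so a normal is n = P₁P₂ × P₁P₃ = (0, 3, 0).
Then n·(3, −9, −51) − 18 = −45.
|n| = √(0 + 9 + 0) = 3, so the distance is |-45|/3 = 15.

15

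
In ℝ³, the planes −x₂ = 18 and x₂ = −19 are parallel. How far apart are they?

1

Divide the second equation by -1 to match normals: −x₂ = 19.
Both planes have normal n = (0, −1, 0), |n| = 1. Any point on the first plane is at distance |19 − 18|/|n| = 1/1 = 1 from the second.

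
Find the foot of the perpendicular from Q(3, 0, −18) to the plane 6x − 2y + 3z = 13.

(9, -2, -15)

The perpendicular from Q has direction n = (6, −2, 3): r = (3, 0, −18) + λ(6, −2, 3).
Substitute into the plane: n·(Q + λn) = 13 gives -36 + 49λ = 13, so λ = 1.
Foot = (3, 0, −18) + 1·(6, −2, 3) = (9, −2, −15).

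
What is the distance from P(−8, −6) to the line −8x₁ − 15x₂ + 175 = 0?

The normal to the line is n = (−8, −15) with |n| = 17.
|n·P − (-175)| = |154 − (-175)| = 329, so the distance is 329/17.

329/17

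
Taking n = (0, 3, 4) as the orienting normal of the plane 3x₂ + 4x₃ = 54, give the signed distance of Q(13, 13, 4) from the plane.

1/5

n·Q − 54 = 1.
|n| = 5, so the signed distance is 1/5.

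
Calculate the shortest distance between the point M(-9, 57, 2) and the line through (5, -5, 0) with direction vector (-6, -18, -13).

Direction vector d = (-6, -18, -13).
AP = (-14, 62, 2), and AP × d = (-770, -194, 624).
|AP × d|² = 1019912 and |d|² = 529, so the distance is √(1019912/529) = √1928 = 2√482.

2√482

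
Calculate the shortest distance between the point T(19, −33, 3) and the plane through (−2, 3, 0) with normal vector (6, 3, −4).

The plane has equation n·(r − (−2, 3, 0)) = 0, i.e. n·r = -3.
Then n·(19, −33, 3) − (−3) = 6.
|n| = √(36 + 9 + 16) = √61, so the distance is |6|/√61 = 6√61/61.

6√61/61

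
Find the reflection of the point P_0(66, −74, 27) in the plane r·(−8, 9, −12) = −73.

(-14, 16, -93)

n = (−8, 9, −12), |n|² = 289, n·P_0 − (-73) = -1445, so t = -1445/289 = -5.
Foot F = P_0 − (-5)·n = (26, −29, −33); the reflection is 2F − P_0 = (−14, 16, −93).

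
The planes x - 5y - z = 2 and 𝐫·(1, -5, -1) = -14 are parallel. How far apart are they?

With common normal n = (1, -5, -1) (|n| = 3√3), the distance is |2 − (-14)|/|n| = 16/(3√3) = 16√3/9.

16√3/9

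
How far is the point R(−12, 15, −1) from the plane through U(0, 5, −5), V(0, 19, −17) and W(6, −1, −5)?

16/11

UV = (0, 14, −12) and UW = (6, −6, 0), so a normal is n = UV × UW = (−72, −72, −84).
Then n·(−12, 15, −1) − 60 = −192.
|n| = √(5184 + 5184 + 7056) = 132, so the distance is |-192|/132 = 16/11.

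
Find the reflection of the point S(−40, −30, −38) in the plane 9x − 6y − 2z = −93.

With n = (9, −6, −2), the signed offset is (n·S − (-93))/|n|² = -11/121 = -1/11.
S' = S − 2t·n = (−40, −30, −38) − (-2/11)·(9, −6, −2) = (−422/11, −342/11, −422/11).

(-422/11, -342/11, -422/11)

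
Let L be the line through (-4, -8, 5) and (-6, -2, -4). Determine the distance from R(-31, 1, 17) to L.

A direction vector is d = (-2, 6, -9).
AP = (-27, 9, 12), and AP × d = (-153, -267, -144).
|AP × d|² = 115434 and |d|² = 121, so the distance is √(115434/121) = √954 = 3√106.

3√106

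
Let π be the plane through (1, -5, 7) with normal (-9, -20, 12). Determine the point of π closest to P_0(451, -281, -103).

(11329/25, -1381/5, -2647/25)

The perpendicular from P_0 has direction n = (-9, -20, 12): r = (451, -281, -103) + μ(-9, -20, 12).
Substitute into the plane: n·(P_0 + μn) = 175 gives 325 + 625μ = 175, so μ = -6/25.
Foot = (451, -281, -103) + (-6/25)·(-9, -20, 12) = (11329/25, -1381/5, -2647/25).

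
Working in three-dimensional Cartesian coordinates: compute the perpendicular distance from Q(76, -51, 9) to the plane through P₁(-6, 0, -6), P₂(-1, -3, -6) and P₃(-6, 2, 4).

24√35/35

P₁P₂ = (5, -3, 0) and P₁P₃ = (0, 2, 10), so a normal is n = P₁P₂ × P₁P₃ = (-30, -50, 10).
Then n·(76, -51, 9) - 120 = 240.
|n| = √(900 + 2500 + 100) = 10√35, so the distance is |240|/(10√35) = 24/√35.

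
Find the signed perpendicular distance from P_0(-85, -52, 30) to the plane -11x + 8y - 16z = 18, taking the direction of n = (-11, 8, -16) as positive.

n·P_0 − 18 = 21.
|n| = 21, so the signed distance is 21/21 = 1.

1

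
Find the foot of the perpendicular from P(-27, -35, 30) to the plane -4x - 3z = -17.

(-107/5, -35, 171/5)

The perpendicular from P has direction n = (-4, 0, -3): r = (-27, -35, 30) + μ(-4, 0, -3).
Substitute into the plane: n·(P + μn) = -17 gives 18 + 25μ = -17, so μ = -7/5.
Foot = (-27, -35, 30) + (-7/5)·(-4, 0, -3) = (-107/5, -35, 171/5).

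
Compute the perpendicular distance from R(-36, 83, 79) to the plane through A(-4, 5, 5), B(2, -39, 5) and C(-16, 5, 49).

AB = (6, -44, 0) and AC = (-12, 0, 44), so a normal is n = AB × AC = (-1936, -264, -528).
Then n·(-36, 83, 79) - 3784 = 2288.
|n| = √(3748096 + 69696 + 278784) = 2024, so the distance is |2288|/2024 = 26/23.

26/23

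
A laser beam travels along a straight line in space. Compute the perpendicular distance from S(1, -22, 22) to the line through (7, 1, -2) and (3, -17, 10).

A direction vector is d = (-4, -18, 12).
AP = (-6, -23, 24); AP·d = 726, |AP|² = 1141, |d|² = 484.
distance² = |AP|² − (AP·d)²/|d|² = 1141 − 527076/484 = 52, so the distance is 2√13.

2√13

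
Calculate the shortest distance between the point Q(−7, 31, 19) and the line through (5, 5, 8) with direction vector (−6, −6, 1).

Direction vector d = (−6, −6, 1).
AP = (−12, 26, 11); AP·d = -73, |AP|² = 941, |d|² = 73.
distance² = |AP|² − (AP·d)²/|d|² = 941 − 5329/73 = 868, so the distance is 2√217.

2√217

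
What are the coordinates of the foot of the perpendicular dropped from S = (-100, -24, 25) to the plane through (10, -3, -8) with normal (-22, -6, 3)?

The perpendicular from S has direction n = (-22, -6, 3): r = (-100, -24, 25) + λ(-22, -6, 3).
Substitute into the plane: n·(S + λn) = -226 gives 2419 + 529λ = -226, so λ = -5.
Foot = (-100, -24, 25) + (-5)·(-22, -6, 3) = (10, 6, 10).

(10, 6, 10)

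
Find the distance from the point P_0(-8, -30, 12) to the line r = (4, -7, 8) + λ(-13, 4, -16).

Direction vector d = (-13, 4, -16).
AP = (-12, -23, 4), and AP × d = (352, -244, -347).
|AP × d|² = 303849 and |d|² = 441, so the distance is √(303849/441) = √689.

√689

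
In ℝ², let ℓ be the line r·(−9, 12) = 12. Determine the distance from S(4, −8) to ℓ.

The normal to the line is n = (−9, 12) with |n| = 15.
|n·S − 12| = |-132 − 12| = 144, so the distance is 144/15 = 48/5.

48/5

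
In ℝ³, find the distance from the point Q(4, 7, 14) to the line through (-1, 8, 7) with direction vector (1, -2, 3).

Direction vector d = (1, -2, 3).
AP = (5, -1, 7); AP·d = 28, |AP|² = 75, |d|² = 14.
distance² = |AP|² − (AP·d)²/|d|² = 75 − 784/14 = 19, so the distance is √19.

√19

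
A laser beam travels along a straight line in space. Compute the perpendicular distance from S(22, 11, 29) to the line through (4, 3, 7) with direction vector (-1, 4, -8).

Direction vector d = (-1, 4, -8).
AP = (18, 8, 22); AP·d = -162, |AP|² = 872, |d|² = 81.
distance² = |AP|² − (AP·d)²/|d|² = 872 − 26244/81 = 548, so the distance is 2√137.

2√137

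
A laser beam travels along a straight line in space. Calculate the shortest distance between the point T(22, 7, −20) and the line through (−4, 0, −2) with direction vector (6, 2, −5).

Direction vector d = (6, 2, −5).
AP = (26, 7, −18); AP·d = 260, |AP|² = 1049, |d|² = 65.
distance² = |AP|² − (AP·d)²/|d|² = 1049 − 67600/65 = 9, so the distance is 3.

3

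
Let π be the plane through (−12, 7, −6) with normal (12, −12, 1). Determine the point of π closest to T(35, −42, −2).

(-13, 6, -6)

n = (12, −12, 1), |n|² = 289, and n·T − (-234) = 1156.
t = 1156/289 = 4, so the foot is T − t·n = (35, −42, −2) − 4·(12, −12, 1) = (−13, 6, −6).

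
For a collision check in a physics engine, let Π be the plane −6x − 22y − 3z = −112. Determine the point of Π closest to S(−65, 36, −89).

(-1501/23, 806/23, -2050/23)

The perpendicular from S has direction n = (−6, −22, −3): r = (−65, 36, −89) + μ(−6, −22, −3).
Substitute into the plane: n·(S + μn) = -112 gives -135 + 529μ = -112, so μ = 1/23.
Foot = (−65, 36, −89) + (1/23)·(−6, −22, −3) = (−1501/23, 806/23, −2050/23).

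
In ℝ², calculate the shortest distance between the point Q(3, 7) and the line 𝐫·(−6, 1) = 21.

d = |(-6)·3 + 1·7 − 21| / √(36 + 1) = |-32|/√37 = 32/√37.

32/√37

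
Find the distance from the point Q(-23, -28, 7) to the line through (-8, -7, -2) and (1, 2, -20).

3√29

A direction vector is d = (9, 9, -18).
AP = (-15, -21, 9); AP·d = -486, |AP|² = 747, |d|² = 486.
distance² = |AP|² − (AP·d)²/|d|² = 747 − 236196/486 = 261, so the distance is 3√29.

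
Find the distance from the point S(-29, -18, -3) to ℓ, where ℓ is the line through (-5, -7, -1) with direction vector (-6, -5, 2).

Direction vector d = (-6, -5, 2).
AP = (-24, -11, -2); AP·d = 195, |AP|² = 701, |d|² = 65.
distance² = |AP|² − (AP·d)²/|d|² = 701 − 38025/65 = 116, so the distance is 2√29.

2√29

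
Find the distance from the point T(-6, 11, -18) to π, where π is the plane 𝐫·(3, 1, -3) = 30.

d = |3·(-6) + 1·11 + (-3)·(-18) − 30| / √(9 + 1 + 9) = |17| / √19 = 17√19/19.

17/√19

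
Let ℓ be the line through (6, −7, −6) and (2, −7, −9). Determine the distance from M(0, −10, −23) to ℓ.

A direction vector is d = (−4, 0, −3).
AP = (−6, −3, −17); AP·d = 75, |AP|² = 334, |d|² = 25.
distance² = |AP|² − (AP·d)²/|d|² = 334 − 5625/25 = 109, so the distance is √109.

√109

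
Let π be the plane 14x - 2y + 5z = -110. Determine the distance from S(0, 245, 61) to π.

Normal vector n = (14, -2, 5), and n·(0, 245, 61) - (-110) = -75.
|n| = √(196 + 4 + 25) = 15, so the distance is |-75|/15 = 5.

5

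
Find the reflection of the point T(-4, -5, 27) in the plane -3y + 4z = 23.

n = (0, -3, 4), |n|² = 25, n·T − 23 = 100, so t = 100/25 = 4.
Foot F = T − 4·n = (-4, 7, 11); the reflection is 2F − T = (-4, 19, -5).

(-4, 19, -5)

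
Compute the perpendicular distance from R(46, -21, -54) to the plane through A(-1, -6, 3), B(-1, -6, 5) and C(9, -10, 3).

AB = (0, 0, 2) and AC = (10, -4, 0), so a normal is n = AB × AC = (8, 20, 0).
Then n·(46, -21, -54) - (-128) = 76.
|n| = √(64 + 400 + 0) = 4√29, so the distance is |76|/(4√29) = 19/√29.

19√29/29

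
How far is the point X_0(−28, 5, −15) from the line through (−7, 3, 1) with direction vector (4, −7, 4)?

Direction vector d = (4, −7, 4).
AP = (−21, 2, −16), and AP × d = (−104, 20, 139).
|AP × d|² = 30537 and |d|² = 81, so the distance is √(30537/81) = √377.

√377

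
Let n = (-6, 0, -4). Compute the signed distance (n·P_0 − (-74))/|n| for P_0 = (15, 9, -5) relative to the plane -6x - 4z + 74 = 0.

n·P_0 − (-74) = 4.
|n| = 2√13, so the signed distance is 2/√13.

2/√13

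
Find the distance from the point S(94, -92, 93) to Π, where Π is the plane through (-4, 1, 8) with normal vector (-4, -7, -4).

The plane has equation n·(r − (-4, 1, 8)) = 0, i.e. n·r = -23.
d = |(-4)·94 + (-7)·(-92) + (-4)·93 − (-23)| / √(16 + 49 + 16) = |-81| / 9 = 9.

9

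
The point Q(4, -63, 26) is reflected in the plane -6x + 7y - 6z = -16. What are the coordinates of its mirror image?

(-56, 7, -34)

With n = (-6, 7, -6), the signed offset is (n·Q − (-16))/|n|² = -605/121 = -5.
Q' = Q − 2t·n = (4, -63, 26) − (-10)·(-6, 7, -6) = (-56, 7, -34).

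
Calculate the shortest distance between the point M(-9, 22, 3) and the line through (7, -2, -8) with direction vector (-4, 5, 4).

√41

Direction vector d = (-4, 5, 4).
AP = (-16, 24, 11); AP·d = 228, |AP|² = 953, |d|² = 57.
distance² = |AP|² − (AP·d)²/|d|² = 953 − 51984/57 = 41, so the distance is √41.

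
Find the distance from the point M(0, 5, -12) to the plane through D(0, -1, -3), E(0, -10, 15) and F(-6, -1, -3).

3√5/5

DE = (0, -9, 18) and DF = (-6, 0, 0), so a normal is n = DE × DF = (0, -108, -54).
n = (0, -108, -54); n·P − 270 = -162; |n| = 54√5; distance = 162/(54√5) = 3/√5.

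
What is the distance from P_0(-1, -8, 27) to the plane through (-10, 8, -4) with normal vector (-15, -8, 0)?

The plane has equation n·(r − (-10, 8, -4)) = 0, i.e. n·r = 86.
Then n·(-1, -8, 27) - 86 = -7.
|n| = √(225 + 64 + 0) = 17, so the distance is |-7|/17 = 7/17.

7/17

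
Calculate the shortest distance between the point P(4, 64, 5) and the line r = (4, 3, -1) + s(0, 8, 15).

Direction vector d = (0, 8, 15).
AP = (0, 61, 6), and AP × d = (867, 0, 0).
|AP × d|² = 751689 and |d|² = 289, so the distance is √(751689/289) = √2601 = 51.

51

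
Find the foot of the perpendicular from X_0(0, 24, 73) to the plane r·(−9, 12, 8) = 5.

(27, -12, 49)

n = (−9, 12, 8), |n|² = 289, and n·X_0 − 5 = 867.
t = 867/289 = 3, so the foot is X_0 − t·n = (0, 24, 73) − 3·(−9, 12, 8) = (27, −12, 49).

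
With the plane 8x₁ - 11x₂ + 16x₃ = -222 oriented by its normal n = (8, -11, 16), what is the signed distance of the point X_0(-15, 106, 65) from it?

-8/7

n·X_0 − (-222) = -24.
|n| = 21, so the signed distance is -24/21 = -8/7.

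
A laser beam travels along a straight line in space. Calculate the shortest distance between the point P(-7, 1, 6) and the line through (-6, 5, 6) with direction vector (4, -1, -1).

√17

Direction vector d = (4, -1, -1).
AP = (-1, -4, 0); AP·d = 0, |AP|² = 17, |d|² = 18.
distance² = |AP|² − (AP·d)²/|d|² = 17 − 0/18 = 17, so the distance is √17.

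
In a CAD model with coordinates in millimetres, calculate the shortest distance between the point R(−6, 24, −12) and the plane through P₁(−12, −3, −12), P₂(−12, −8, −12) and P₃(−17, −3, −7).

P₁P₂ = (0, −5, 0) and P₁P₃ = (−5, 0, 5), so a normal is n = P₁P₂ × P₁P₃ = (−25, 0, −25).
Then n·(−6, 24, −12) − 600 = −150.
|n| = √(625 + 0 + 625) = 25√2, so the distance is |-150|/(25√2) = 3√2.

3√2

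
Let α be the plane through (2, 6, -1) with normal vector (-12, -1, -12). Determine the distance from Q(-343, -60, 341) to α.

The plane has equation n·(r − (2, 6, -1)) = 0, i.e. n·r = -18.
Then n·(-343, -60, 341) - (-18) = 102.
|n| = √(144 + 1 + 144) = 17, so the distance is |102|/17 = 6.

6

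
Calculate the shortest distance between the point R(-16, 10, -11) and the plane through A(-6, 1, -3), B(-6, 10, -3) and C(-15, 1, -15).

AB = (0, 9, 0) and AC = (-9, 0, -12), so a normal is n = AB × AC = (-108, 0, 81).
n = (-108, 0, 81); n·P − 405 = 432; |n| = 135; distance = 432/135 = 16/5.

16/5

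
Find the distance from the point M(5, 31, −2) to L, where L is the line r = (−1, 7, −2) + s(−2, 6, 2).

6√6

Direction vector d = (−2, 6, 2).
AP = (6, 24, 0), and AP × d = (48, −12, 84).
|AP × d|² = 9504 and |d|² = 44, so the distance is √(9504/44) = √216 = 6√6.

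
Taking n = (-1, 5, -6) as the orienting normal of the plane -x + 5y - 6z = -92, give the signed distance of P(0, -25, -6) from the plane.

3/√62

n·P − (-92) = 3.
|n| = √62, so the signed distance is 3/√62.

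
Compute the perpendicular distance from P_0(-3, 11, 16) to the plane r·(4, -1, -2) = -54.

n = (4, -1, -2); n·P − (-54) = -1; |n| = √21; distance = 1/√21 = √21/21.

√21/21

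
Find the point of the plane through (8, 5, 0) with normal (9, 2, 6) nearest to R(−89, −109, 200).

The perpendicular from R has direction n = (9, 2, 6): r = (−89, −109, 200) + λ(9, 2, 6).
Substitute into the plane: n·(R + λn) = 82 gives 181 + 121λ = 82, so λ = -9/11.
Foot = (−89, −109, 200) + (-9/11)·(9, 2, 6) = (−1060/11, −1217/11, 2146/11).

(-1060/11, -1217/11, 2146/11)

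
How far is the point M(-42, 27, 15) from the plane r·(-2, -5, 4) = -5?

Normal vector n = (-2, -5, 4), and n·(-42, 27, 15) - (-5) = 14.
|n| = √(4 + 25 + 16) = 3√5, so the distance is |14|/(3√5) = 14√5/15.

14√5/15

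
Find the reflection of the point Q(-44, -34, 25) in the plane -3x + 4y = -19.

With n = (-3, 4, 0), the signed offset is (n·Q − (-19))/|n|² = 15/25 = 3/5.
Q' = Q − 2t·n = (-44, -34, 25) − (6/5)·(-3, 4, 0) = (-202/5, -194/5, 25).

(-202/5, -194/5, 25)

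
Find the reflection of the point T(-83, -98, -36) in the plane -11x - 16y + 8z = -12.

(27, 62, -116)

With n = (-11, -16, 8), the signed offset is (n·T − (-12))/|n|² = 2205/441 = 5.
T' = T − 2t·n = (-83, -98, -36) − 10·(-11, -16, 8) = (27, 62, -116).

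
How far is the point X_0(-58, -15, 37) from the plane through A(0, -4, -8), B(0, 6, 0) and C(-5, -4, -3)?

21/√66

AB = (0, 10, 8) and AC = (-5, 0, 5), so a normal is n = AB × AC = (50, -40, 50).
d = |50·(-58) + (-40)·(-15) + 50·37 − (-240)| / √(2500 + 1600 + 2500) = |-210| / (10√66) = 7√66/22.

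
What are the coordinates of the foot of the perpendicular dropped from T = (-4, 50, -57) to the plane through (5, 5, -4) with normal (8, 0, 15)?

n = (8, 0, 15), |n|² = 289, and n·T − (-20) = -867.
t = -867/289 = -3, so the foot is T − t·n = (-4, 50, -57) − (-3)·(8, 0, 15) = (20, 50, -12).

(20, 50, -12)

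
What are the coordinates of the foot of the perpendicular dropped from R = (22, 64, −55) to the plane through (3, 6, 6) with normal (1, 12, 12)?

(375/17, 1100/17, -923/17)

n = (1, 12, 12), |n|² = 289, and n·R − 147 = -17.
t = -17/289 = -1/17, so the foot is R − t·n = (22, 64, −55) − (-1/17)·(1, 12, 12) = (375/17, 1100/17, −923/17).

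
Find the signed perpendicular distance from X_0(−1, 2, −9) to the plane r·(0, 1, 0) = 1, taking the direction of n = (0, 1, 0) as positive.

n·X_0 − 1 = 1.
|n| = 1, so the signed distance is 1/1 = 1.

1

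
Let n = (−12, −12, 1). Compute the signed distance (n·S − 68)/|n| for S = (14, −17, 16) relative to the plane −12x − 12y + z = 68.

n·S − 68 = -16.
|n| = 17, so the signed distance is -16/17.

-16/17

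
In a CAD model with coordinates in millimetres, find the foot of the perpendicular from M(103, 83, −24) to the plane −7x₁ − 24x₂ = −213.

The perpendicular from M has direction n = (−7, −24, 0): r = (103, 83, −24) + μ(−7, −24, 0).
Substitute into the plane: n·(M + μn) = -213 gives -2713 + 625μ = -213, so μ = 4.
Foot = (103, 83, −24) + 4·(−7, −24, 0) = (75, −13, −24).

(75, -13, -24)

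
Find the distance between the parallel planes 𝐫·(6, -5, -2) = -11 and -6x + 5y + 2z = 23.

Divide the second equation by -1 to match normals: 6x - 5y - 2z = -23.
Both planes have normal n = (6, -5, -2), |n| = √65. Any point on the first plane is at distance |(-23) − (-11)|/|n| = 12/√65 = 12√65/65 from the second.

12√65/65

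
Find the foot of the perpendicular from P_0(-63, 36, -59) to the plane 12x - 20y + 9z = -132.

(-27, -24, -32)

The perpendicular from P_0 has direction n = (12, -20, 9): r = (-63, 36, -59) + λ(12, -20, 9).
Substitute into the plane: n·(P_0 + λn) = -132 gives -2007 + 625λ = -132, so λ = 3.
Foot = (-63, 36, -59) + 3·(12, -20, 9) = (-27, -24, -32).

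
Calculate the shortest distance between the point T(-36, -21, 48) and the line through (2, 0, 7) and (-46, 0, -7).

A direction vector is d = (-48, 0, -14).
AP = (-38, -21, 41); AP·d = 1250, |AP|² = 3566, |d|² = 2500.
distance² = |AP|² − (AP·d)²/|d|² = 3566 − 1562500/2500 = 2941, so the distance is √2941.

√2941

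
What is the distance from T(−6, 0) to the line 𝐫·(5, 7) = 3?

33√74/74

d = |5·(-6) + 7·0 − 3| / √(25 + 49) = |-33|/√74 = 33/√74.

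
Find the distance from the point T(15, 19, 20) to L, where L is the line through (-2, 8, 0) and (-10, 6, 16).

A direction vector is d = (-8, -2, 16).
AP = (17, 11, 20), and AP × d = (216, -432, 54).
|AP × d|² = 236196 and |d|² = 324, so the distance is √(236196/324) = √729 = 27.

27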